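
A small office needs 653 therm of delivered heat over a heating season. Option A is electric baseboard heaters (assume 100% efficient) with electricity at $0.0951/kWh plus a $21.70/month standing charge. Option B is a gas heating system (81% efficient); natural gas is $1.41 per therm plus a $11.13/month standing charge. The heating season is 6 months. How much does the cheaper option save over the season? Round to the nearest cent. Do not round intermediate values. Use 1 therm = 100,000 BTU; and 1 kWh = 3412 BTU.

Heat load = 653 therm × 100,000 = 65,300,000 BTU
Gas: input = 65,300,000 / 0.81 = 80,617,284 BTU = 806.2 therm → 806.2 × $1.41 = $1,136.70; + 6 × $11.13 standing = $1,203.48
Electric: 65,300,000 BTU / 3412 = 19,140 kWh → × $0.0951 = $1,820.06; + 6 × $21.70 standing = $1,950.26
Difference = |$1,203.48 − $1,950.26| = $746.77

$746.77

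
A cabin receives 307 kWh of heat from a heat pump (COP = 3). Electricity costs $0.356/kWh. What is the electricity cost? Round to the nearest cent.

$36.43

Electrical input = 307 kWh / 3 = 102.3 kWh
Cost = 102.3 × $0.356/kWh = $36.43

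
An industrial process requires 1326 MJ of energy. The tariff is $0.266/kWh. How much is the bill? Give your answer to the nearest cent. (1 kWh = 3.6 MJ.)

$97.98

1326 MJ × (0.27778 kWh/MJ) = 368.3 kWh
Cost = 368.3 kWh × $0.266/kWh = $97.98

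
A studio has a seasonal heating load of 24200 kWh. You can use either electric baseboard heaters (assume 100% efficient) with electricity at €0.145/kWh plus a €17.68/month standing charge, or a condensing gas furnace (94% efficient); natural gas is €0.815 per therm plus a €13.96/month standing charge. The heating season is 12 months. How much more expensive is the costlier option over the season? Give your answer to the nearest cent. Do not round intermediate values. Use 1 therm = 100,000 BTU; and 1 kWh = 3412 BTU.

Heat load = 24200 kWh × 3412 = 82,570,400 BTU
Gas: input = 82,570,400 / 0.940 = 87,840,851 BTU = 878.4 therm → 878.4 × €0.815 = €715.90; + 12 × €13.96 standing = €883.42
Electric: 82,570,400 BTU / 3412 = 24,200 kWh → × €0.145 = €3,509.00; + 12 × €17.68 standing = €3,721.16
Difference = |€883.42 − €3,721.16| = €2,837.74

€2837.74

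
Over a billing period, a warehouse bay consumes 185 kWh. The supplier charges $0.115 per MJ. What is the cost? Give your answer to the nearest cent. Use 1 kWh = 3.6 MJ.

185 kWh × (3.6 MJ/kWh) = 666 MJ
Cost = 666 MJ × $0.115/MJ = $76.59

$76.59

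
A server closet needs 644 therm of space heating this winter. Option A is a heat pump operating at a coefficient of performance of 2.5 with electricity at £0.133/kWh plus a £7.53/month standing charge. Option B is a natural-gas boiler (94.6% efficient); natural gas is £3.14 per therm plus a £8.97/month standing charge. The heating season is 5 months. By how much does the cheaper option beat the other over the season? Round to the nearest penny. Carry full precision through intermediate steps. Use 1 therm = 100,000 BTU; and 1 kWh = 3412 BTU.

£1140.66

Heat load = 644 therm × 100,000 = 64,400,000 BTU
Gas: input = 64,400,000 / 0.946 = 68,076,110 BTU = 680.8 therm → 680.8 × £3.14 = £2,137.59; + 5 × £8.97 standing = £2,182.44
Heat pump: 64,400,000 BTU / 3412 = 18,870 kWh heat; / 2.5 = 7,550 kWh in → × £0.133 = £1,004.13; + 5 × £7.53 standing = £1,041.78
Difference = |£2,182.44 − £1,041.78| = £1,140.66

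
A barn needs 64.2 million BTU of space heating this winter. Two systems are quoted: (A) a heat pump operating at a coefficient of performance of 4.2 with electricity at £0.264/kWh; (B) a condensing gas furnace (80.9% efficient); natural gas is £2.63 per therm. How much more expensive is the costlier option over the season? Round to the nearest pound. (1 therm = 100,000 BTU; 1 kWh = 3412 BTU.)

£904

Heat load = 64.2 × 10⁶ BTU = 64,200,000 BTU
Gas: input = 64,200,000 / 0.809 = 79,357,231 BTU = 793.6 therm → 793.6 × £2.63 = £2,087.10
Heat pump: 64,200,000 BTU / 3412 = 18,820 kWh heat; / 4.2 = 4,480 kWh in → × £0.264 = £1,182.72
Difference = |£2,087.10 − £1,182.72| = £904.38 ≈ £904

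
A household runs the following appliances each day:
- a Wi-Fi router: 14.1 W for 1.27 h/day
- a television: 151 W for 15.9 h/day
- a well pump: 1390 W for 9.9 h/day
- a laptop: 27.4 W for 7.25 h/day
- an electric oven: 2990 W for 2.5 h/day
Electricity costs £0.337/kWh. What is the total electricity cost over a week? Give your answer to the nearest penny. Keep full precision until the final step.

£56.27

Wi-Fi router: 14.1 W × 1.27 h × 7 d = 125 Wh = 0.1253 kWh
television: 151 W × 15.9 h × 7 d = 16,806 Wh = 16.81 kWh
well pump: 1390 W × 9.9 h × 7 d = 96,327 Wh = 96.33 kWh
laptop: 27.4 W × 7.25 h × 7 d = 1,391 Wh = 1.391 kWh
electric oven: 2990 W × 2.5 h × 7 d = 52,325 Wh = 52.33 kWh
Total energy = 0.1253 + 16.81 + 96.33 + 1.391 + 52.33 = 167 kWh
Cost = 167 kWh × £0.337 = £56.27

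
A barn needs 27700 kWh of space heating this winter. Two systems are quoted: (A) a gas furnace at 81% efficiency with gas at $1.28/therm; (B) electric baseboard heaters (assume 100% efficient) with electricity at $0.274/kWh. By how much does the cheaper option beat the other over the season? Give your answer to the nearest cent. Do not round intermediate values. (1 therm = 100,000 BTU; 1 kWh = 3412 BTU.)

Heat load = 27700 kWh × 3412 = 94,512,400 BTU
Gas: input = 94,512,400 / 0.81 = 116,681,975 BTU = 1,167 therm → 1,167 × $1.28 = $1,493.53
Electric: 94,512,400 BTU / 3412 = 27,700 kWh → × $0.274 = $7,589.80
Difference = |$1,493.53 − $7,589.80| = $6,096.27

$6096.27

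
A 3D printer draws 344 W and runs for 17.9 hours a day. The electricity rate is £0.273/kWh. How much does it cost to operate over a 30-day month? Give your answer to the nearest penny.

£50.43

Energy = 344 W × 17.9 h/day × 30 days = 184,728 Wh = 184.7 kWh
Cost = 184.7 kWh × £0.273/kWh = £50.43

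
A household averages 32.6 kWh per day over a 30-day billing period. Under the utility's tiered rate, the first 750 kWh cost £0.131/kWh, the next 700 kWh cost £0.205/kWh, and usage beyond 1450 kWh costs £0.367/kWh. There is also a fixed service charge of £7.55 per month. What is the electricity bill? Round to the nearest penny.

£152.54

Usage = 32.6 kWh/day × 30 days = 978 kWh
First 750 kWh × £0.131 = £98.25
Next 228 kWh × £0.205 = £46.74
Remaining tier: 0 kWh (not reached)
Energy charge = £144.99; + service £7.55 = £152.54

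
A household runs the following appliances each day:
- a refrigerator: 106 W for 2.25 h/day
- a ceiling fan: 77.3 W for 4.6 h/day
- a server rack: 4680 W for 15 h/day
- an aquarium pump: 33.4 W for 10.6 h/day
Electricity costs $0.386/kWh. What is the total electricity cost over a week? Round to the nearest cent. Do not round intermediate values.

$192.24

refrigerator: 106 W × 2.25 h × 7 d = 1,670 Wh = 1.669 kWh
ceiling fan: 77.3 W × 4.6 h × 7 d = 2,489 Wh = 2.489 kWh
server rack: 4680 W × 15 h × 7 d = 491,400 Wh = 491.4 kWh
aquarium pump: 33.4 W × 10.6 h × 7 d = 2,478 Wh = 2.478 kWh
Total energy = 1.669 + 2.489 + 491.4 + 2.478 = 498 kWh
Cost = 498 kWh × $0.386 = $192.24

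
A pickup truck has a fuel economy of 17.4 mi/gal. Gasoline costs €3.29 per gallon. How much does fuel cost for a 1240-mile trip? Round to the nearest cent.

Fuel = 1240 mi / 17.4 mpg = 71.26 gal
Cost = 71.26 gal × €3.29/gal = €234.46

€234.46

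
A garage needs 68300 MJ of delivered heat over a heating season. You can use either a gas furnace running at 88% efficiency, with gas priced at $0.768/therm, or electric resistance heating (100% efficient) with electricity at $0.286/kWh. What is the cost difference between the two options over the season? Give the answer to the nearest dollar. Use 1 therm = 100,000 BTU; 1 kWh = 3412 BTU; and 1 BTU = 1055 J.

$4862

Heat load = 68300 MJ = 68,300,000,000 J / 1055 = 64,739,336 BTU
Gas: input = 64,739,336 / 0.88 = 73,567,428 BTU = 735.7 therm → 735.7 × $0.768 = $565.00
Electric: 64,739,336 BTU / 3412 = 18,970 kWh → × $0.286 = $5,426.57
Difference = |$565.00 − $5,426.57| = $4,861.57 ≈ $4862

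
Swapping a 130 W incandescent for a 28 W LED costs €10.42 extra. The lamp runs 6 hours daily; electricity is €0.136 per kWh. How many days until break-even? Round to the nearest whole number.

125 days

Power saved = 130 − 28 = 102 W
Daily energy saved = 102 W × 6 h = 612 Wh = 0.612 kWh
Daily savings = 0.612 × €0.136 = €0.0832
Payback = €10.42 / €0.0832 per day = 125.2 days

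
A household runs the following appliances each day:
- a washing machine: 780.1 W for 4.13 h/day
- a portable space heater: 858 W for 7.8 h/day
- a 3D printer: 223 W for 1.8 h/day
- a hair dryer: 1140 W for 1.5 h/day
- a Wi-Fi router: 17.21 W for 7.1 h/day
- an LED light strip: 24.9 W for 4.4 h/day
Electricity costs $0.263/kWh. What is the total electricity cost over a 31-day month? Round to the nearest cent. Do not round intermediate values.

washing machine: 780.1 W × 4.13 h × 31 d = 99,876 Wh = 99.88 kWh
portable space heater: 858 W × 7.8 h × 31 d = 207,464 Wh = 207.5 kWh
3D printer: 223 W × 1.8 h × 31 d = 12,443 Wh = 12.44 kWh
hair dryer: 1140 W × 1.5 h × 31 d = 53,010 Wh = 53.01 kWh
Wi-Fi router: 17.21 W × 7.1 h × 31 d = 3,788 Wh = 3.788 kWh
LED light strip: 24.9 W × 4.4 h × 31 d = 3,396 Wh = 3.396 kWh
Total energy = 99.88 + 207.5 + 12.44 + 53.01 + 3.788 + 3.396 = 380 kWh
Cost = 380 kWh × $0.263 = $99.93

$99.93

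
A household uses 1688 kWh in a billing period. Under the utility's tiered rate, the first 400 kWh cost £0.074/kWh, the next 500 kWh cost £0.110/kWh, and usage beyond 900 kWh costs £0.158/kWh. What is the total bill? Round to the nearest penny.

£209.10

First 400 kWh × £0.074 = £29.60
Next 500 kWh × £0.110 = £55.00
Remaining 788 kWh × £0.158 = £124.50
Total = £209.10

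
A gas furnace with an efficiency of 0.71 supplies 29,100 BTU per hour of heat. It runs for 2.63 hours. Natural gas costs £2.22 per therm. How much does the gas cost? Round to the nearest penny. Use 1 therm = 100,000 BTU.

Heat delivered = 29,100 BTU/h × 2.63 h = 76,533 BTU
Gas input = 76,533 / 0.71 = 107,793 BTU
= 107,793 / 100,000 = 1.078 therm
Cost = 1.078 × £2.22/therm = £2.39

£2.39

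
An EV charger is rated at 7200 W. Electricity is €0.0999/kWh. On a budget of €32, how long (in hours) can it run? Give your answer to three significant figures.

Energy budget = €32 / €0.0999 per kWh = 320.3 kWh = 320,320 Wh
Runtime = 320,320 Wh / 7200 W = 44.49 h

44.5 h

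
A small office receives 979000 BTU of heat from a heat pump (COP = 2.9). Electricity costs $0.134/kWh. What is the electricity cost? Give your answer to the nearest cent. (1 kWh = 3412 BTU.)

Heat delivered = 979,000 BTU / 3412 = 286.9 kWh
Electrical input = 286.9 kWh / 2.9 = 98.94 kWh
Cost = 98.94 × $0.134/kWh = $13.26

$13.26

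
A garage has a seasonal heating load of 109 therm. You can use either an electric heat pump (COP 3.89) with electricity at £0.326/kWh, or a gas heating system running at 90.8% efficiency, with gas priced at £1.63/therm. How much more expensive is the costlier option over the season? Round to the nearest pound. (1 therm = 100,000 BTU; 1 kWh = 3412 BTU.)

Heat load = 109 therm × 100,000 = 10,900,000 BTU
Gas: input = 10,900,000 / 0.908 = 12,004,405 BTU = 120 therm → 120 × £1.63 = £195.67
Heat pump: 10,900,000 BTU / 3412 = 3,195 kWh heat; / 3.89 = 821.2 kWh in → × £0.326 = £267.72
Difference = |£195.67 − £267.72| = £72.05 ≈ £72

£72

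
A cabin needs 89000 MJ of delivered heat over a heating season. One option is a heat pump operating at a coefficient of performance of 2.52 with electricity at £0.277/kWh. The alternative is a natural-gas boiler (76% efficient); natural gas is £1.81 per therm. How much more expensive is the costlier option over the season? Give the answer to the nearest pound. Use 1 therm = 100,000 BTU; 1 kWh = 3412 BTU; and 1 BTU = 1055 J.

£709

Heat load = 89000 MJ = 89,000,000,000 J / 1055 = 84,360,190 BTU
Gas: input = 84,360,190 / 0.76 = 111,000,249 BTU = 1,110 therm → 1,110 × £1.81 = £2,009.10
Heat pump: 84,360,190 BTU / 3412 = 24,720 kWh heat; / 2.52 = 9,811 kWh in → × £0.277 = £2,717.74
Difference = |£2,009.10 − £2,717.74| = £708.63 ≈ £709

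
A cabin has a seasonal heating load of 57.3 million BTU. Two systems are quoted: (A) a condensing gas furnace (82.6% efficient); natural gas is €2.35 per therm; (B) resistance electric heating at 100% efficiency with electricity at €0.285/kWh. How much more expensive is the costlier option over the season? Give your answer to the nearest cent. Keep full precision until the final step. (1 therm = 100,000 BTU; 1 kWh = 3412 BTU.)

Heat load = 57.3 × 10⁶ BTU = 57,300,000 BTU
Gas: input = 57,300,000 / 0.826 = 69,370,460 BTU = 693.7 therm → 693.7 × €2.35 = €1,630.21
Electric: 57,300,000 BTU / 3412 = 16,790 kWh → × €0.285 = €4,786.20
Difference = |€1,630.21 − €4,786.20| = €3,155.99

€3155.99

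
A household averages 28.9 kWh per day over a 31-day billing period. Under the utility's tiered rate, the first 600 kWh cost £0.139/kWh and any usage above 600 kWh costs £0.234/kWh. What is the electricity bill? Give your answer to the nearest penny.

Usage = 28.9 kWh/day × 31 days = 895.9 kWh
First 600 kWh × £0.139 = £83.40
Remaining 295.9 kWh × £0.234 = £69.24
Total = £152.64

£152.64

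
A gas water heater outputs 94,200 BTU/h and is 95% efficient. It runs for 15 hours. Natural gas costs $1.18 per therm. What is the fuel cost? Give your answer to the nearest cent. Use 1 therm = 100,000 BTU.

$17.55

Heat delivered = 94,200 BTU/h × 15 h = 1,413,000 BTU
Gas input = 1,413,000 / 0.95 = 1,487,368 BTU
= 1,487,368 / 100,000 = 14.87 therm
Cost = 14.87 × $1.18/therm = $17.55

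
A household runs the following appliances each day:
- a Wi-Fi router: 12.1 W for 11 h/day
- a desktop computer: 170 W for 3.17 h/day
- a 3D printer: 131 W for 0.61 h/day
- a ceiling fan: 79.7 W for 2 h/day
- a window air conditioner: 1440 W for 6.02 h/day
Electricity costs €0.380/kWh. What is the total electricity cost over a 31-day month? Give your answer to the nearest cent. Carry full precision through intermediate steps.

€112.85

Wi-Fi router: 12.1 W × 11 h × 31 d = 4,126 Wh = 4.126 kWh
desktop computer: 170 W × 3.17 h × 31 d = 16,706 Wh = 16.71 kWh
3D printer: 131 W × 0.61 h × 31 d = 2,477 Wh = 2.477 kWh
ceiling fan: 79.7 W × 2 h × 31 d = 4,941 Wh = 4.941 kWh
window air conditioner: 1440 W × 6.02 h × 31 d = 268,733 Wh = 268.7 kWh
Total energy = 4.126 + 16.71 + 2.477 + 4.941 + 268.7 = 297 kWh
Cost = 297 kWh × €0.380 = €112.85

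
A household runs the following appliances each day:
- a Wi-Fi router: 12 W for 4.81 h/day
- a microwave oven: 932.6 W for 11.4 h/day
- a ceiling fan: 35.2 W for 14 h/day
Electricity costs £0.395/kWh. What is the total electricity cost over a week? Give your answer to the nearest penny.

£30.92

Wi-Fi router: 12 W × 4.81 h × 7 d = 404 Wh = 0.404 kWh
microwave oven: 932.6 W × 11.4 h × 7 d = 74,421 Wh = 74.42 kWh
ceiling fan: 35.2 W × 14 h × 7 d = 3,450 Wh = 3.45 kWh
Total energy = 0.404 + 74.42 + 3.45 = 78.28 kWh
Cost = 78.28 kWh × £0.395 = £30.92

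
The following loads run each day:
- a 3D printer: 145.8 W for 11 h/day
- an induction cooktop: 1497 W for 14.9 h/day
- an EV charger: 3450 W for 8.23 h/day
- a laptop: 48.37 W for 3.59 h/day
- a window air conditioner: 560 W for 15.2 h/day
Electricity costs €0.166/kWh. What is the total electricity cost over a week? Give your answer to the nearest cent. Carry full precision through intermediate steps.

3D printer: 145.8 W × 11 h × 7 d = 11,227 Wh = 11.23 kWh
induction cooktop: 1497 W × 14.9 h × 7 d = 156,137 Wh = 156.1 kWh
EV charger: 3450 W × 8.23 h × 7 d = 198,754 Wh = 198.8 kWh
laptop: 48.37 W × 3.59 h × 7 d = 1,216 Wh = 1.216 kWh
window air conditioner: 560 W × 15.2 h × 7 d = 59,584 Wh = 59.58 kWh
Total energy = 11.23 + 156.1 + 198.8 + 1.216 + 59.58 = 426.9 kWh
Cost = 426.9 kWh × €0.166 = €70.87

€70.87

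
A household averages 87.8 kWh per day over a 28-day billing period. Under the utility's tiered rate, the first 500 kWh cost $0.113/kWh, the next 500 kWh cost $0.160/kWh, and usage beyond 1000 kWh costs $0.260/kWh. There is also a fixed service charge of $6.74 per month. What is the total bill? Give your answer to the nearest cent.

$522.42

Usage = 87.8 kWh/day × 28 days = 2458.4 kWh
First 500 kWh × $0.113 = $56.50
Next 500 kWh × $0.160 = $80.00
Remaining 1458.4 kWh × $0.260 = $379.18
Energy charge = $515.68; + service $6.74 = $522.42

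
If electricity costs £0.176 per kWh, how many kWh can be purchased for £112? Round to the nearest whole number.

£112 / £0.176 per kWh = 636.4 kWh

636 kWh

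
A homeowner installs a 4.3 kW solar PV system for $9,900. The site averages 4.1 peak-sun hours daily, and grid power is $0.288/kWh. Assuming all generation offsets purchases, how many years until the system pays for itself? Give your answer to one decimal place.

Daily generation = 4.3 kW × 4.1 h = 17.63 kWh
Annual generation = 17.63 × 365 = 6434.9 kWh
Annual savings = 6434.9 × $0.288 = $1,853.27
Payback = $9,900 / $1,853.27 = 5.34 years

5.3 years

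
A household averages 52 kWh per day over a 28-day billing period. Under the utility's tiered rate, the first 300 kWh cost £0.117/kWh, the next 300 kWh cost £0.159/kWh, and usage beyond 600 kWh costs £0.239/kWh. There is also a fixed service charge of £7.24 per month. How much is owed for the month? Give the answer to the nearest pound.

Usage = 52 kWh/day × 28 days = 1456 kWh
First 300 kWh × £0.117 = £35.10
Next 300 kWh × £0.159 = £47.70
Remaining 856 kWh × £0.239 = £204.58
Energy charge = £287.38; + service £7.24 = £294.62 ≈ £295

£295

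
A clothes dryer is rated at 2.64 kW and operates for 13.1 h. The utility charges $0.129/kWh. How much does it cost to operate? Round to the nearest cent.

Energy = 2640 W × 13.1 h = 34,584 Wh = 34.58 kWh
Cost = 34.58 kWh × $0.129/kWh = $4.46

$4.46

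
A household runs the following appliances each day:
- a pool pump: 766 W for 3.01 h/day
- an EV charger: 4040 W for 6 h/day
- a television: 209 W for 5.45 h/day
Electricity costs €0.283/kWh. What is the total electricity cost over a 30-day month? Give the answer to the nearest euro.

pool pump: 766 W × 3.01 h × 30 d = 69,170 Wh = 69.17 kWh
EV charger: 4040 W × 6 h × 30 d = 727,200 Wh = 727.2 kWh
television: 209 W × 5.45 h × 30 d = 34,172 Wh = 34.17 kWh
Total energy = 69.17 + 727.2 + 34.17 = 830.5 kWh
Cost = 830.5 kWh × €0.283 = €235.04 ≈ €235

€235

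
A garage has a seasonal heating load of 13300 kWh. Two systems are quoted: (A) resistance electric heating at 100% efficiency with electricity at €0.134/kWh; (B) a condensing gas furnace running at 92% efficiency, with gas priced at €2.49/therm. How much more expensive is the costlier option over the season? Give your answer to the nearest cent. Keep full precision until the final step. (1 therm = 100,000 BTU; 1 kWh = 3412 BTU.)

€553.99

Heat load = 13300 kWh × 3412 = 45,379,600 BTU
Gas: input = 45,379,600 / 0.92 = 49,325,652 BTU = 493.3 therm → 493.3 × €2.49 = €1,228.21
Electric: 45,379,600 BTU / 3412 = 13,300 kWh → × €0.134 = €1,782.20
Difference = |€1,228.21 − €1,782.20| = €553.99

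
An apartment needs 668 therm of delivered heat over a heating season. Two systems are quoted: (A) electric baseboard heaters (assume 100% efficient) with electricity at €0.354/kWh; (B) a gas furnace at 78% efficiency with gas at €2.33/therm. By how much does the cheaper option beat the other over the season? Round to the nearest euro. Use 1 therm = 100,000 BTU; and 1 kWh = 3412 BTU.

Heat load = 668 therm × 100,000 = 66,800,000 BTU
Gas: input = 66,800,000 / 0.78 = 85,641,026 BTU = 856.4 therm → 856.4 × €2.33 = €1,995.44
Electric: 66,800,000 BTU / 3412 = 19,580 kWh → × €0.354 = €6,930.60
Difference = |€1,995.44 − €6,930.60| = €4,935.16 ≈ €4935

€4935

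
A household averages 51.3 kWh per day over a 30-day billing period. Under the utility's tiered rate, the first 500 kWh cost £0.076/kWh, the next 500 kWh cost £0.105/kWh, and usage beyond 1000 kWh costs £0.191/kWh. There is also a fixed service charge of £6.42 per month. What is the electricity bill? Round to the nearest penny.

£199.87

Usage = 51.3 kWh/day × 30 days = 1539 kWh
First 500 kWh × £0.076 = £38.00
Next 500 kWh × £0.105 = £52.50
Remaining 539 kWh × £0.191 = £102.95
Energy charge = £193.45; + service £6.42 = £199.87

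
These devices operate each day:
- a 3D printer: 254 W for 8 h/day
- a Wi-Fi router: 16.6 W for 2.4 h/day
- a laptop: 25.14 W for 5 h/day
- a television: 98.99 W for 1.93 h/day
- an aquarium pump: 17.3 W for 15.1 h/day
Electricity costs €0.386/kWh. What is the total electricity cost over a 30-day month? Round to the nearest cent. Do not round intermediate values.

3D printer: 254 W × 8 h × 30 d = 60,960 Wh = 60.96 kWh
Wi-Fi router: 16.6 W × 2.4 h × 30 d = 1,195 Wh = 1.195 kWh
laptop: 25.14 W × 5 h × 30 d = 3,771 Wh = 3.771 kWh
television: 98.99 W × 1.93 h × 30 d = 5,732 Wh = 5.732 kWh
aquarium pump: 17.3 W × 15.1 h × 30 d = 7,837 Wh = 7.837 kWh
Total energy = 60.96 + 1.195 + 3.771 + 5.732 + 7.837 = 79.49 kWh
Cost = 79.49 kWh × €0.386 = €30.68

€30.68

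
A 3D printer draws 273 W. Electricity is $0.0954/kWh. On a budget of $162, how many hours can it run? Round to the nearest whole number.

Energy budget = $162 / $0.0954 per kWh = 1,698 kWh = 1,698,113 Wh
Runtime = 1,698,113 Wh / 273 W = 6,220 h

6220 h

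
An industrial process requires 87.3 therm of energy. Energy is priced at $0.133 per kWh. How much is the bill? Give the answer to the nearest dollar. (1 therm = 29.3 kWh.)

$340

87.3 therm × (29.3 kWh/therm) = 2,558 kWh
Cost = 2,558 kWh × $0.133/kWh = $340.20 ≈ $340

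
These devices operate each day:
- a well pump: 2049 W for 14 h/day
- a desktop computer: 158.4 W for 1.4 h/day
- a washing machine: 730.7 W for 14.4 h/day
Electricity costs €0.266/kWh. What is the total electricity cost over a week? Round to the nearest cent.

well pump: 2049 W × 14 h × 7 d = 200,802 Wh = 200.8 kWh
desktop computer: 158.4 W × 1.4 h × 7 d = 1,552 Wh = 1.552 kWh
washing machine: 730.7 W × 14.4 h × 7 d = 73,655 Wh = 73.65 kWh
Total energy = 200.8 + 1.552 + 73.65 = 276 kWh
Cost = 276 kWh × €0.266 = €73.42

€73.42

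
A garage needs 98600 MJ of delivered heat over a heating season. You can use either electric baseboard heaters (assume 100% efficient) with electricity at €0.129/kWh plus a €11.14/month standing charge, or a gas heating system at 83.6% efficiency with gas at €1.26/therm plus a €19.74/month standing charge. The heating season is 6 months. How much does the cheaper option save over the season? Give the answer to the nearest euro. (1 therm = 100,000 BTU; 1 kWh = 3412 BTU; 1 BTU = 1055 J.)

Heat load = 98600 MJ = 98,600,000,000 J / 1055 = 93,459,716 BTU
Gas: input = 93,459,716 / 0.836 = 111,793,918 BTU = 1,118 therm → 1,118 × €1.26 = €1,408.60; + 6 × €19.74 standing = €1,527.04
Electric: 93,459,716 BTU / 3412 = 27,390 kWh → × €0.129 = €3,533.50; + 6 × €11.14 standing = €3,600.34
Difference = |€1,527.04 − €3,600.34| = €2,073.30 ≈ €2073

€2073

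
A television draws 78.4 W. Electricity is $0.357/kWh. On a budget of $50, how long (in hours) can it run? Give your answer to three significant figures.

1790 h

Energy budget = $50 / $0.357 per kWh = 140.1 kWh = 140,056 Wh
Runtime = 140,056 Wh / 78.4 W = 1,786 h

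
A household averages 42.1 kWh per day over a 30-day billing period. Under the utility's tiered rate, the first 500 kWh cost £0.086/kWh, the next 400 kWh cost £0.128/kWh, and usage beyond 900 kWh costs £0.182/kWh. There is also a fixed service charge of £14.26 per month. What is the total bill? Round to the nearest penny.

£174.53

Usage = 42.1 kWh/day × 30 days = 1263 kWh
First 500 kWh × £0.086 = £43.00
Next 400 kWh × £0.128 = £51.20
Remaining 363 kWh × £0.182 = £66.07
Energy charge = £160.27; + service £14.26 = £174.53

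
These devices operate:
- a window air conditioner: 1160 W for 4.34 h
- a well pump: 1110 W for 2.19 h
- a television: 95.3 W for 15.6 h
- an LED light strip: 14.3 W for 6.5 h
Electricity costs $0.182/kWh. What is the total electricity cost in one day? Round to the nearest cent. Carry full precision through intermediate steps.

window air conditioner: 1160 W × 4.34 h = 5,034 Wh = 5.034 kWh
well pump: 1110 W × 2.19 h = 2,431 Wh = 2.431 kWh
television: 95.3 W × 15.6 h = 1,487 Wh = 1.487 kWh
LED light strip: 14.3 W × 6.5 h = 93 Wh = 0.09295 kWh
Total energy = 5.034 + 2.431 + 1.487 + 0.09295 = 9.045 kWh
Cost = 9.045 kWh × $0.182 = $1.65

$1.65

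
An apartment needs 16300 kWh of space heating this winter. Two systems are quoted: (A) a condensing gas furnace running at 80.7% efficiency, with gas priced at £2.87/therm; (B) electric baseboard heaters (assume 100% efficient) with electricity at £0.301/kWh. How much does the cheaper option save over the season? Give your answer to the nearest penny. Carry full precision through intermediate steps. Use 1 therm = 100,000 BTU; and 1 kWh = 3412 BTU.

£2928.40

Heat load = 16300 kWh × 3412 = 55,615,600 BTU
Gas: input = 55,615,600 / 0.807 = 68,916,481 BTU = 689.2 therm → 689.2 × £2.87 = £1,977.90
Electric: 55,615,600 BTU / 3412 = 16,300 kWh → × £0.301 = £4,906.30
Difference = |£1,977.90 − £4,906.30| = £2,928.40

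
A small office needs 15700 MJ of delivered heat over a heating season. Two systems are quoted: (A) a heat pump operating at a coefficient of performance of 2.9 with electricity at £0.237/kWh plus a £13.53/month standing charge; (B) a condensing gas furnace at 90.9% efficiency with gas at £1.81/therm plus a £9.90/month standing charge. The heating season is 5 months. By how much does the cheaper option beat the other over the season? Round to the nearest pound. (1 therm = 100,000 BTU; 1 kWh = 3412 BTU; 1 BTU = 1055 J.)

£78

Heat load = 15700 MJ = 15,700,000,000 J / 1055 = 14,881,517 BTU
Gas: input = 14,881,517 / 0.909 = 16,371,305 BTU = 163.7 therm → 163.7 × £1.81 = £296.32; + 5 × £9.90 standing = £345.82
Heat pump: 14,881,517 BTU / 3412 = 4,362 kWh heat; / 2.9 = 1,504 kWh in → × £0.237 = £356.44; + 5 × £13.53 standing = £424.09
Difference = |£345.82 − £424.09| = £78.27 ≈ £78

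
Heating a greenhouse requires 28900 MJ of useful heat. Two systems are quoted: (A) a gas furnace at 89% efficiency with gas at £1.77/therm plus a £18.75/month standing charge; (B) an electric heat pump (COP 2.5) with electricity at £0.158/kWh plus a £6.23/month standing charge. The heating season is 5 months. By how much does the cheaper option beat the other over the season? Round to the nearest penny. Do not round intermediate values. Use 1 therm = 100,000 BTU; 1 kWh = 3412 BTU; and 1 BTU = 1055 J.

Heat load = 28900 MJ = 28,900,000,000 J / 1055 = 27,393,365 BTU
Gas: input = 27,393,365 / 0.89 = 30,779,062 BTU = 307.8 therm → 307.8 × £1.77 = £544.79; + 5 × £18.75 standing = £638.54
Heat pump: 27,393,365 BTU / 3412 = 8,029 kWh heat; / 2.5 = 3,211 kWh in → × £0.158 = £507.40; + 5 × £6.23 standing = £538.55
Difference = |£638.54 − £538.55| = £99.99

£99.99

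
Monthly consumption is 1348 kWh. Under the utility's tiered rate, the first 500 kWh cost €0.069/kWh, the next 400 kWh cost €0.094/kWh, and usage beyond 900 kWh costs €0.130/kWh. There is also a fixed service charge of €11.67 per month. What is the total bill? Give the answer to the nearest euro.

€142

First 500 kWh × €0.069 = €34.50
Next 400 kWh × €0.094 = €37.60
Remaining 448 kWh × €0.130 = €58.24
Energy charge = €130.34; + service €11.67 = €142.01 ≈ €142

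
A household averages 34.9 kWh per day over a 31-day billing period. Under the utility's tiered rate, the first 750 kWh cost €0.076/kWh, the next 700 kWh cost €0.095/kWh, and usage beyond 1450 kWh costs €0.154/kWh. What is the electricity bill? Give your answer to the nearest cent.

Usage = 34.9 kWh/day × 31 days = 1081.9 kWh
First 750 kWh × €0.076 = €57.00
Next 331.9 kWh × €0.095 = €31.53
Remaining tier: 0 kWh (not reached)
Total = €88.53

€88.53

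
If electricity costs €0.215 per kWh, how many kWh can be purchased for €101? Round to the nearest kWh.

470 kWh

€101 / €0.215 per kWh = 469.8 kWh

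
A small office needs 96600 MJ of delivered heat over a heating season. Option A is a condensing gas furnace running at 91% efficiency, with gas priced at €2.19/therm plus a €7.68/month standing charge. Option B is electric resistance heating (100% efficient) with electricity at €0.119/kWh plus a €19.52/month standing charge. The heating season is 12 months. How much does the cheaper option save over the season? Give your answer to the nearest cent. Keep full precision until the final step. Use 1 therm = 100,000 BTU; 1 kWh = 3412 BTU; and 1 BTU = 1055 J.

Heat load = 96600 MJ = 96,600,000,000 J / 1055 = 91,563,981 BTU
Gas: input = 91,563,981 / 0.91 = 100,619,759 BTU = 1,006 therm → 1,006 × €2.19 = €2,203.57; + 12 × €7.68 standing = €2,295.73
Electric: 91,563,981 BTU / 3412 = 26,840 kWh → × €0.119 = €3,193.47; + 12 × €19.52 standing = €3,427.71
Difference = |€2,295.73 − €3,427.71| = €1,131.98

€1131.98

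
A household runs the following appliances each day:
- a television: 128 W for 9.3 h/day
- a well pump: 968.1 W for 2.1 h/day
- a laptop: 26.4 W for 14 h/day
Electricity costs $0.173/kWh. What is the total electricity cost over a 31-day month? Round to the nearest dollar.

$19

television: 128 W × 9.3 h × 31 d = 36,902 Wh = 36.9 kWh
well pump: 968.1 W × 2.1 h × 31 d = 63,023 Wh = 63.02 kWh
laptop: 26.4 W × 14 h × 31 d = 11,458 Wh = 11.46 kWh
Total energy = 36.9 + 63.02 + 11.46 = 111.4 kWh
Cost = 111.4 kWh × $0.173 = $19.27 ≈ $19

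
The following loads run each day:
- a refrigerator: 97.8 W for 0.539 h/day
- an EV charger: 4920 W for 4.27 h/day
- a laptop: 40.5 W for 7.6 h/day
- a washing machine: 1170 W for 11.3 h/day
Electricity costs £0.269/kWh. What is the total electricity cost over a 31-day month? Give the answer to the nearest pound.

refrigerator: 97.8 W × 0.539 h × 31 d = 1,634 Wh = 1.634 kWh
EV charger: 4920 W × 4.27 h × 31 d = 651,260 Wh = 651.3 kWh
laptop: 40.5 W × 7.6 h × 31 d = 9,542 Wh = 9.542 kWh
washing machine: 1170 W × 11.3 h × 31 d = 409,851 Wh = 409.9 kWh
Total energy = 1.634 + 651.3 + 9.542 + 409.9 = 1,072 kWh
Cost = 1,072 kWh × £0.269 = £288.45 ≈ £288

£288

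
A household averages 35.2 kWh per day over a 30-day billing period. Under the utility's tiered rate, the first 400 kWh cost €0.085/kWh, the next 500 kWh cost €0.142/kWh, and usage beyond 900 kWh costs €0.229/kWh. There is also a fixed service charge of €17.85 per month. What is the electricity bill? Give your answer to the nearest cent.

€158.57

Usage = 35.2 kWh/day × 30 days = 1056 kWh
First 400 kWh × €0.085 = €34.00
Next 500 kWh × €0.142 = €71.00
Remaining 156 kWh × €0.229 = €35.72
Energy charge = €140.72; + service €17.85 = €158.57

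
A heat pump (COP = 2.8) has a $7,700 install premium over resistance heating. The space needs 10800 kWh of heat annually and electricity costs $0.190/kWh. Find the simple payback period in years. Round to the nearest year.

Resistance: 10800 kWh × $0.190 = $2,052.00/yr
Heat pump: 10800 / 2.8 = 3857 kWh in → × $0.190 = $732.86/yr
Annual savings = $1,319.14
Payback = $7,700 / $1,319.14 = 5.84 years

6 years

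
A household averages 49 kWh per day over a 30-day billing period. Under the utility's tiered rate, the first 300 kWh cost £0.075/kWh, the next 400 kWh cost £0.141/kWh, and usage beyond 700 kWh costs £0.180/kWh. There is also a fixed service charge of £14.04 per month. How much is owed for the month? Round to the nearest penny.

£231.54

Usage = 49 kWh/day × 30 days = 1470 kWh
First 300 kWh × £0.075 = £22.50
Next 400 kWh × £0.141 = £56.40
Remaining 770 kWh × £0.180 = £138.60
Energy charge = £217.50; + service £14.04 = £231.54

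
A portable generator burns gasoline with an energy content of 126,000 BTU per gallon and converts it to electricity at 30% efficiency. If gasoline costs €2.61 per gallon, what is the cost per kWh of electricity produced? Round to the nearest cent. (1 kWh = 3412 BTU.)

Electrical output per gallon = 126,000 BTU × 0.30 / 3412 BTU/kWh = 11.08 kWh
Cost per kWh = €2.61 / 11.08 kWh = €0.236

€0.24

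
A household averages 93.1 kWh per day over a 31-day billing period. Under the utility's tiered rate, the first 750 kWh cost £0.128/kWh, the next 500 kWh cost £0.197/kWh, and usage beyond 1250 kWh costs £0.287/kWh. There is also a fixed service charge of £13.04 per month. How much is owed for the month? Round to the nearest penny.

Usage = 93.1 kWh/day × 31 days = 2886.1 kWh
First 750 kWh × £0.128 = £96.00
Next 500 kWh × £0.197 = £98.50
Remaining 1636.1 kWh × £0.287 = £469.56
Energy charge = £664.06; + service £13.04 = £677.10

£677.10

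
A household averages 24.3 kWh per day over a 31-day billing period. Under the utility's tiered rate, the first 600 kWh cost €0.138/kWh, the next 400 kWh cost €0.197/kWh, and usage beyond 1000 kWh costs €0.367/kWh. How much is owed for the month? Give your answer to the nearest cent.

€113.00

Usage = 24.3 kWh/day × 31 days = 753.3 kWh
First 600 kWh × €0.138 = €82.80
Next 153.3 kWh × €0.197 = €30.20
Remaining tier: 0 kWh (not reached)
Total = €113.00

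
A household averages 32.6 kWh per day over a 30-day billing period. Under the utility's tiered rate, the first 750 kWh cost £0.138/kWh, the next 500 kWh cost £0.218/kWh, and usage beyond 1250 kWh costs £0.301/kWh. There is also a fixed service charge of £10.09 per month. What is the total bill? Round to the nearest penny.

Usage = 32.6 kWh/day × 30 days = 978 kWh
First 750 kWh × £0.138 = £103.50
Next 228 kWh × £0.218 = £49.70
Remaining tier: 0 kWh (not reached)
Energy charge = £153.20; + service £10.09 = £163.29

£163.29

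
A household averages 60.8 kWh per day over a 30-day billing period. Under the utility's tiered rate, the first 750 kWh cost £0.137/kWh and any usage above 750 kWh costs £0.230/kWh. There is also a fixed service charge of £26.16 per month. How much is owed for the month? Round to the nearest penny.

Usage = 60.8 kWh/day × 30 days = 1824 kWh
First 750 kWh × £0.137 = £102.75
Remaining 1074 kWh × £0.230 = £247.02
Energy charge = £349.77; + service £26.16 = £375.93

£375.93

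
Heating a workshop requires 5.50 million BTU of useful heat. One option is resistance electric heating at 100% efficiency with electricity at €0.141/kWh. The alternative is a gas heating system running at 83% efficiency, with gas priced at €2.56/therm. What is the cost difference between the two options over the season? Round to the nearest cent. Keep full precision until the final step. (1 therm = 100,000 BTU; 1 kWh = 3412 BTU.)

Heat load = 5.50 × 10⁶ BTU = 5,500,000 BTU
Gas: input = 5,500,000 / 0.83 = 6,626,506 BTU = 66.27 therm → 66.27 × €2.56 = €169.64
Electric: 5,500,000 BTU / 3412 = 1,612 kWh → × €0.141 = €227.29
Difference = |€169.64 − €227.29| = €57.65

€57.65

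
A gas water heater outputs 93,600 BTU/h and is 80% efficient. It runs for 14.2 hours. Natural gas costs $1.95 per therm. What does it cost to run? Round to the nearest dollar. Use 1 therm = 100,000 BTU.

Heat delivered = 93,600 BTU/h × 14.2 h = 1,329,120 BTU
Gas input = 1,329,120 / 0.80 = 1,661,400 BTU
= 1,661,400 / 100,000 = 16.61 therm
Cost = 16.61 × $1.95/therm = $32.40 ≈ $32

$32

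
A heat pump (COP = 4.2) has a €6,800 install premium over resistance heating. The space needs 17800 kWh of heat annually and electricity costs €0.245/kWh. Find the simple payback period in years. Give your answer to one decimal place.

2.0 years

Resistance: 17800 kWh × €0.245 = €4,361.00/yr
Heat pump: 17800 / 4.2 = 4238 kWh in → × €0.245 = €1,038.33/yr
Annual savings = €3,322.67
Payback = €6,800 / €3,322.67 = 2.05 years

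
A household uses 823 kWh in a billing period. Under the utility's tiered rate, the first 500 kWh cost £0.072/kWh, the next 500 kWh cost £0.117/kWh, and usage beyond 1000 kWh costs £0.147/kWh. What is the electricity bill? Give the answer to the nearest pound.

£74

First 500 kWh × £0.072 = £36.00
Next 323 kWh × £0.117 = £37.79
Remaining tier: 0 kWh (not reached)
Total = £73.79 ≈ £74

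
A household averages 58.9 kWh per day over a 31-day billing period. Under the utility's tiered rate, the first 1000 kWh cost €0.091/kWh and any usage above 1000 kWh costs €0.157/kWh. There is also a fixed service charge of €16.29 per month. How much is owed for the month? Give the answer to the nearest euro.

€237

Usage = 58.9 kWh/day × 31 days = 1825.9 kWh
First 1000 kWh × €0.091 = €91.00
Remaining 825.9 kWh × €0.157 = €129.67
Energy charge = €220.67; + service €16.29 = €236.96 ≈ €237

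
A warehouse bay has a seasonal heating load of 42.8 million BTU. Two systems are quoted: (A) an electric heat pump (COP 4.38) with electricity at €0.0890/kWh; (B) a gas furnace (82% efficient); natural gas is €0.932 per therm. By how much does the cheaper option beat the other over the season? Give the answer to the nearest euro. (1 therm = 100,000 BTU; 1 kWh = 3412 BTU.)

Heat load = 42.8 × 10⁶ BTU = 42,800,000 BTU
Gas: input = 42,800,000 / 0.82 = 52,195,122 BTU = 522 therm → 522 × €0.932 = €486.46
Heat pump: 42,800,000 BTU / 3412 = 12,540 kWh heat; / 4.38 = 2,864 kWh in → × €0.0890 = €254.89
Difference = |€486.46 − €254.89| = €231.57 ≈ €232

€232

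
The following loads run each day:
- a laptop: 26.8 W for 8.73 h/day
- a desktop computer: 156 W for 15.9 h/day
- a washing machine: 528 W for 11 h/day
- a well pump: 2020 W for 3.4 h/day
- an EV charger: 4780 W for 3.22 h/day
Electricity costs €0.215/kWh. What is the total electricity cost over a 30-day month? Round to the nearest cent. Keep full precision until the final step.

€198.54

laptop: 26.8 W × 8.73 h × 30 d = 7,019 Wh = 7.019 kWh
desktop computer: 156 W × 15.9 h × 30 d = 74,412 Wh = 74.41 kWh
washing machine: 528 W × 11 h × 30 d = 174,240 Wh = 174.2 kWh
well pump: 2020 W × 3.4 h × 30 d = 206,040 Wh = 206 kWh
EV charger: 4780 W × 3.22 h × 30 d = 461,748 Wh = 461.7 kWh
Total energy = 7.019 + 74.41 + 174.2 + 206 + 461.7 = 923.5 kWh
Cost = 923.5 kWh × €0.215 = €198.54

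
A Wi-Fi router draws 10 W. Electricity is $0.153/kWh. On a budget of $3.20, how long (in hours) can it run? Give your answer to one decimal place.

Energy budget = $3.20 / $0.153 per kWh = 20.92 kWh = 20,915 Wh
Runtime = 20,915 Wh / 10 W = 2,092 h

2091.5 h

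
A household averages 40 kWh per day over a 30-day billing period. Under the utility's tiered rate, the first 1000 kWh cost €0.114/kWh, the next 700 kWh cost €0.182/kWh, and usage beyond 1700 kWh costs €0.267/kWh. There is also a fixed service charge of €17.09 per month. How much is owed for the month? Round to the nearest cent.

€167.49

Usage = 40 kWh/day × 30 days = 1200 kWh
First 1000 kWh × €0.114 = €114.00
Next 200 kWh × €0.182 = €36.40
Remaining tier: 0 kWh (not reached)
Energy charge = €150.40; + service €17.09 = €167.49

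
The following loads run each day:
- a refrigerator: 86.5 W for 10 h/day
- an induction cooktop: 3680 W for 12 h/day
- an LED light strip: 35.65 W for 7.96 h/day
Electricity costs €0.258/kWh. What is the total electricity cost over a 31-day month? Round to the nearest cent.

refrigerator: 86.5 W × 10 h × 31 d = 26,815 Wh = 26.82 kWh
induction cooktop: 3680 W × 12 h × 31 d = 1,368,960 Wh = 1,369 kWh
LED light strip: 35.65 W × 7.96 h × 31 d = 8,797 Wh = 8.797 kWh
Total energy = 26.82 + 1,369 + 8.797 = 1,405 kWh
Cost = 1,405 kWh × €0.258 = €362.38

€362.38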